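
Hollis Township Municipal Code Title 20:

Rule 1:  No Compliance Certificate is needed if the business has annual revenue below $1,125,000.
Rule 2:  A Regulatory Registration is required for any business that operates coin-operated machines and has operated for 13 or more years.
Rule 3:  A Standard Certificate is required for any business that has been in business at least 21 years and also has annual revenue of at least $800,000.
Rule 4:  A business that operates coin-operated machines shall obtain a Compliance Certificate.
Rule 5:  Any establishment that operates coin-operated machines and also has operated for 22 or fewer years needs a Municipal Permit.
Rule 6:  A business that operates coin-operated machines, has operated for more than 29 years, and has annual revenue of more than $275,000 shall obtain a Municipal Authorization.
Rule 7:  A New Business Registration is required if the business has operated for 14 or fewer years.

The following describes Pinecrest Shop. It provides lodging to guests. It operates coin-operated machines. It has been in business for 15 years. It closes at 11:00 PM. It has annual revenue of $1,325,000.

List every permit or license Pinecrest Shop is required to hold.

Compliance Certificate, Municipal Permit, Regulatory Registration

Rule 1: revenue $1,325,000 ≥ $1,125,000 → Compliance Certificate exemption does not apply.
Rule 2: operates coin-operated machines; years in business 15 ≥ 13 → Regulatory Registration required.
Rule 3: years in business 15 < 21; revenue $1,325,000 ≥ $800,000 → Standard Certificate not required.
Rule 4: operates coin-operated machines → Compliance Certificate required.
Rule 5: operates coin-operated machines; years in business 15 ≤ 22 → Municipal Permit required.
Rule 6: operates coin-operated machines; years in business 15 ≤ 29; revenue $1,325,000 > $275,000 → Municipal Authorization not required.
Rule 7: years in business 15 > 14 → New Business Registration not required.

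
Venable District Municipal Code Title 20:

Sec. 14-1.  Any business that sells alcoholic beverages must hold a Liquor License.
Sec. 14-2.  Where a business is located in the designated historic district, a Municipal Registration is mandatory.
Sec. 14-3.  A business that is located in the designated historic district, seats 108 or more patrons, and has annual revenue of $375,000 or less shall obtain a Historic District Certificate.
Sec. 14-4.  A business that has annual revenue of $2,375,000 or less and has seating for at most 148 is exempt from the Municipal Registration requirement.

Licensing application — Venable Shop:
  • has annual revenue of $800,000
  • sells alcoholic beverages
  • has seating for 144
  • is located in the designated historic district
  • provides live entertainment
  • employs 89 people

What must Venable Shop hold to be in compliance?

Sec. 14-1. sells alcoholic beverages → Liquor License required.
Sec. 14-2. is located in the designated historic district → Municipal Registration required.
Sec. 14-3. is located in the designated historic district; seating 144 ≥ 108; revenue $800,000 > $375,000 → Historic District Certificate not required.
Sec. 14-4. revenue $800,000 ≤ $2,375,000; seating 144 ≤ 148 → exempt from Municipal Registration.

Liquor License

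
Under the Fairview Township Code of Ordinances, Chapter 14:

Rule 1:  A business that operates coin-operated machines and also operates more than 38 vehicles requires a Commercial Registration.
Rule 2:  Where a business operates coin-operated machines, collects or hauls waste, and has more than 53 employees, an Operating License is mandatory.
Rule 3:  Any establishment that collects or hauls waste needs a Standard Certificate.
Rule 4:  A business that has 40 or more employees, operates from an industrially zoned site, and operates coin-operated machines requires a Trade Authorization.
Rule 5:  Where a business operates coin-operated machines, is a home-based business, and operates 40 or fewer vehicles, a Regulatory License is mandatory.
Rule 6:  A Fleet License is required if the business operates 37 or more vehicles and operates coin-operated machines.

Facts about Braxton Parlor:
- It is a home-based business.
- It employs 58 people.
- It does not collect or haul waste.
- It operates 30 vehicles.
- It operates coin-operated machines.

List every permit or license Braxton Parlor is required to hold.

Regulatory License

Rule 1: operates coin-operated machines; vehicles 30 ≤ 38 → Commercial Registration not required.
Rule 2: operates coin-operated machines; does not collect or haul waste; employees 58 > 53 → Operating License not required.
Rule 3: does not collect or haul waste → Standard Certificate not required.
Rule 4: employees 58 ≥ 40; is a home-based business (not: operates from an industrially zoned site); operates coin-operated machines → Trade Authorization not required.
Rule 5: operates coin-operated machines; is a home-based business; vehicles 30 ≤ 40 → Regulatory License required.
Rule 6: vehicles 30 < 37; operates coin-operated machines → Fleet License not required.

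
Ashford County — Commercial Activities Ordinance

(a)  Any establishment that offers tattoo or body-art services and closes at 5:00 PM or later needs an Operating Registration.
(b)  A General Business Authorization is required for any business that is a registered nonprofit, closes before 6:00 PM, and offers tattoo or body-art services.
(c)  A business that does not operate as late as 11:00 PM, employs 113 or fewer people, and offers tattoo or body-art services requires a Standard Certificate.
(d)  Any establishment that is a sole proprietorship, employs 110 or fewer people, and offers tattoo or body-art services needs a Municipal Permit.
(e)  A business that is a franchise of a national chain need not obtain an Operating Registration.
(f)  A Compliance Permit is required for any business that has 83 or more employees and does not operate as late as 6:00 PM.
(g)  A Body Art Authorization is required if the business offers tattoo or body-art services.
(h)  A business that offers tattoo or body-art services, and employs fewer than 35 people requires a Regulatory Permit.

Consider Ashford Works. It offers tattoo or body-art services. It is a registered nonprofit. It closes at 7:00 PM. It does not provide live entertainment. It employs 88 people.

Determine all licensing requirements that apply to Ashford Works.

Body Art Authorization, Operating Registration, Standard Certificate

(a) offers tattoo or body-art services; closes 7:00 PM, after 5:00 PM → Operating Registration required.
(b) is a registered nonprofit; closes 7:00 PM, after 6:00 PM; offers tattoo or body-art services → General Business Authorization not required.
(c) closes 7:00 PM, at/before 11:00 PM; employees 88 ≤ 113; offers tattoo or body-art services → Standard Certificate required.
(d) is a registered nonprofit (not: is a sole proprietorship); employees 88 ≤ 110; offers tattoo or body-art services → Municipal Permit not required.
(e) is a registered nonprofit (not: is a franchise of a national chain) → Operating Registration exemption does not apply.
(f) employees 88 ≥ 83; closes 7:00 PM, after 6:00 PM → Compliance Permit not required.
(g) offers tattoo or body-art services → Body Art Authorization required.
(h) offers tattoo or body-art services; employees 88 ≥ 35 → Regulatory Permit not required.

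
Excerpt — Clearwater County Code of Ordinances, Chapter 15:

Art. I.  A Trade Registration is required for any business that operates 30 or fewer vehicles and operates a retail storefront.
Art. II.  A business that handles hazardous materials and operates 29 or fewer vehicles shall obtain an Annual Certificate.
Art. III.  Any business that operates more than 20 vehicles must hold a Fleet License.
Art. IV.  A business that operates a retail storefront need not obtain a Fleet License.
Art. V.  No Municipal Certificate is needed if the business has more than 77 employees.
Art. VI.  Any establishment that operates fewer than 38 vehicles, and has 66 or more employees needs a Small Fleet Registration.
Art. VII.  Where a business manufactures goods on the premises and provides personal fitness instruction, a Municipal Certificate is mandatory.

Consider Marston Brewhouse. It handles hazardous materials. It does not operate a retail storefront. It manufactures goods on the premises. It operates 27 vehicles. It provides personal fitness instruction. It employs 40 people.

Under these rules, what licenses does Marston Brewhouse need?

Annual Certificate, Fleet License, Municipal Certificate

Art. I. vehicles 27 ≤ 30; does not operate a retail storefront → Trade Registration not required.
Art. II. handles hazardous materials; vehicles 27 ≤ 29 → Annual Certificate required.
Art. III. vehicles 27 > 20 → Fleet License required.
Art. IV. does not operate a retail storefront → Fleet License exemption does not apply.
Art. V. employees 40 ≤ 77 → Municipal Certificate exemption does not apply.
Art. VI. vehicles 27 < 38; employees 40 < 66 → Small Fleet Registration not required.
Art. VII. manufactures goods on the premises; provides personal fitness instruction → Municipal Certificate required.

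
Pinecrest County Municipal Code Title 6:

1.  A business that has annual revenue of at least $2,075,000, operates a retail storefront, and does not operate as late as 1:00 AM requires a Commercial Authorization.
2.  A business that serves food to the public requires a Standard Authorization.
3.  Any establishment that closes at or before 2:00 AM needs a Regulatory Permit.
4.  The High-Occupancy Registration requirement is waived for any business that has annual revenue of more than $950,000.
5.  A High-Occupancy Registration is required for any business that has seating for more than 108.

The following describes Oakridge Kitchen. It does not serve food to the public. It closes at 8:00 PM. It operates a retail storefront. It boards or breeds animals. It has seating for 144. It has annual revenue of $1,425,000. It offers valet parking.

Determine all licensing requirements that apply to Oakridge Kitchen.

1. revenue $1,425,000 < $2,075,000; operates a retail storefront; closes 8:00 PM, at/before 1:00 AM → Commercial Authorization not required.
2. does not serve food to the public → Standard Authorization not required.
3. closes 8:00 PM, at/before 2:00 AM → Regulatory Permit required.
4. revenue $1,425,000 > $950,000 → exempt from High-Occupancy Registration.
5. seating 144 > 108 → High-Occupancy Registration required.

Regulatory Permit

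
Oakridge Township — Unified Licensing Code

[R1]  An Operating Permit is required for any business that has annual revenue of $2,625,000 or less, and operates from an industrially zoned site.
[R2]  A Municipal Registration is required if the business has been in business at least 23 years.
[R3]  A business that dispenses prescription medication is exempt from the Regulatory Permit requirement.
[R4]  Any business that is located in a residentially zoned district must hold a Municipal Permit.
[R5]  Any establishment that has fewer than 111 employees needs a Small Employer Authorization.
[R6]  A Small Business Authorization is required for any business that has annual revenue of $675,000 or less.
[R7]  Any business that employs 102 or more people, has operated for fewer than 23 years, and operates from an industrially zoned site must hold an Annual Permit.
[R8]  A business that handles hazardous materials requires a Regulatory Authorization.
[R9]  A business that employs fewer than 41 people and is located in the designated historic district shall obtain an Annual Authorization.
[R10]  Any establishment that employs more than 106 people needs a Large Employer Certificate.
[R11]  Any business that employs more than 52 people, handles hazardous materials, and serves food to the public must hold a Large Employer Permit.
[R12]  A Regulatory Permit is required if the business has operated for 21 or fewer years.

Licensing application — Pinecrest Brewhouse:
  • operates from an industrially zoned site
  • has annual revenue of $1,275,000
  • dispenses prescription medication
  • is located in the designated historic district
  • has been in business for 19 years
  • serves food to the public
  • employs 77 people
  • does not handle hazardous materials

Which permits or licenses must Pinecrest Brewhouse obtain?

[R1] revenue $1,275,000 ≤ $2,625,000; operates from an industrially zoned site → Operating Permit required.
[R2] years in business 19 < 23 → Municipal Registration not required.
[R3] dispenses prescription medication → exempt from Regulatory Permit.
[R4] is located in the designated historic district (not: is located in a residentially zoned district) → Municipal Permit not required.
[R5] employees 77 < 111 → Small Employer Authorization required.
[R6] revenue $1,275,000 > $675,000 → Small Business Authorization not required.
[R7] employees 77 < 102; years in business 19 < 23; operates from an industrially zoned site → Annual Permit not required.
[R8] does not handle hazardous materials → Regulatory Authorization not required.
[R9] employees 77 ≥ 41; is located in the designated historic district → Annual Authorization not required.
[R10] employees 77 ≤ 106 → Large Employer Certificate not required.
[R11] employees 77 > 52; does not handle hazardous materials; serves food to the public → Large Employer Permit not required.
[R12] years in business 19 ≤ 21 → Regulatory Permit required.

Operating Permit, Small Employer Authorization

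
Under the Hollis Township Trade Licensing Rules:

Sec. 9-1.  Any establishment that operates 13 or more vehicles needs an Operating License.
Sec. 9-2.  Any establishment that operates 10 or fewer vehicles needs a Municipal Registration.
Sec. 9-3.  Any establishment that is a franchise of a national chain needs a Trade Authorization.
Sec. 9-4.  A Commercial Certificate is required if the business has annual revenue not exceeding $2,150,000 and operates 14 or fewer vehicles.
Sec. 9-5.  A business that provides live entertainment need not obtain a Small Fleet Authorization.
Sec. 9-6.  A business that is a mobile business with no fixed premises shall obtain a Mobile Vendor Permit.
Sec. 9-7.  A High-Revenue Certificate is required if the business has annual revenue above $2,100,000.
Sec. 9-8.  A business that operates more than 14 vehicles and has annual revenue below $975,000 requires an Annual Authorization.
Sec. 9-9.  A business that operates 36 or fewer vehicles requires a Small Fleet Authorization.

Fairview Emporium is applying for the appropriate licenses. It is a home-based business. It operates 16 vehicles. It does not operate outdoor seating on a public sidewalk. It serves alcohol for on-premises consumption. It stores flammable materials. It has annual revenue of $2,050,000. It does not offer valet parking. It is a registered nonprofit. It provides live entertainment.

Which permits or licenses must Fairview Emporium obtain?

Sec. 9-1. vehicles 16 ≥ 13 → Operating License required.
Sec. 9-2. vehicles 16 > 10 → Municipal Registration not required.
Sec. 9-3. is a registered nonprofit (not: is a franchise of a national chain) → Trade Authorization not required.
Sec. 9-4. revenue $2,050,000 ≤ $2,150,000; vehicles 16 > 14 → Commercial Certificate not required.
Sec. 9-5. provides live entertainment → exempt from Small Fleet Authorization.
Sec. 9-6. is a home-based business (not: is a mobile business with no fixed premises) → Mobile Vendor Permit not required.
Sec. 9-7. revenue $2,050,000 ≤ $2,100,000 → High-Revenue Certificate not required.
Sec. 9-8. vehicles 16 > 14; revenue $2,050,000 ≥ $975,000 → Annual Authorization not required.
Sec. 9-9. vehicles 16 ≤ 36 → Small Fleet Authorization required.

Operating License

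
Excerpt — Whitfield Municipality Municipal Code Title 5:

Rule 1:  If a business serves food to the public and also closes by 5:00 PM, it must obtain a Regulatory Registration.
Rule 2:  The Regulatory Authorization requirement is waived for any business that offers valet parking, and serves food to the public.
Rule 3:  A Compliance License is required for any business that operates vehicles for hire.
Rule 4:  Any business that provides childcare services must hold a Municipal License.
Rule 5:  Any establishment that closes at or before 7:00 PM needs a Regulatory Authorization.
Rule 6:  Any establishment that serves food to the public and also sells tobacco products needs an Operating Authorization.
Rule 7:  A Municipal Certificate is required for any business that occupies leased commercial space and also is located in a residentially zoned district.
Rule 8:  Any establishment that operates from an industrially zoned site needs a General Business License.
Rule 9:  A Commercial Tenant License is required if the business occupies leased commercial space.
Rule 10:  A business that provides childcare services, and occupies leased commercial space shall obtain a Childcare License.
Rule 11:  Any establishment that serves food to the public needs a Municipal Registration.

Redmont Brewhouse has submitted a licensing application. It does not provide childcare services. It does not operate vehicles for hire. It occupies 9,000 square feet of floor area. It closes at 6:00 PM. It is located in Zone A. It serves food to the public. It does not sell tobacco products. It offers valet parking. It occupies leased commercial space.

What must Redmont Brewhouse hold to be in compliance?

Rule 1: serves food to the public; closes 6:00 PM, after 5:00 PM → Regulatory Registration not required.
Rule 2: offers valet parking; serves food to the public → exempt from Regulatory Authorization.
Rule 3: does not operate vehicles for hire → Compliance License not required.
Rule 4: does not provide childcare services → Municipal License not required.
Rule 5: closes 6:00 PM, at/before 7:00 PM → Regulatory Authorization required.
Rule 6: serves food to the public; does not sell tobacco products → Operating Authorization not required.
Rule 7: occupies leased commercial space; is located in Zone A (not: is located in a residentially zoned district) → Municipal Certificate not required.
Rule 8: occupies leased commercial space (not: operates from an industrially zoned site) → General Business License not required.
Rule 9: occupies leased commercial space → Commercial Tenant License required.
Rule 10: does not provide childcare services; occupies leased commercial space → Childcare License not required.
Rule 11: serves food to the public → Municipal Registration required.

Commercial Tenant License, Municipal Registration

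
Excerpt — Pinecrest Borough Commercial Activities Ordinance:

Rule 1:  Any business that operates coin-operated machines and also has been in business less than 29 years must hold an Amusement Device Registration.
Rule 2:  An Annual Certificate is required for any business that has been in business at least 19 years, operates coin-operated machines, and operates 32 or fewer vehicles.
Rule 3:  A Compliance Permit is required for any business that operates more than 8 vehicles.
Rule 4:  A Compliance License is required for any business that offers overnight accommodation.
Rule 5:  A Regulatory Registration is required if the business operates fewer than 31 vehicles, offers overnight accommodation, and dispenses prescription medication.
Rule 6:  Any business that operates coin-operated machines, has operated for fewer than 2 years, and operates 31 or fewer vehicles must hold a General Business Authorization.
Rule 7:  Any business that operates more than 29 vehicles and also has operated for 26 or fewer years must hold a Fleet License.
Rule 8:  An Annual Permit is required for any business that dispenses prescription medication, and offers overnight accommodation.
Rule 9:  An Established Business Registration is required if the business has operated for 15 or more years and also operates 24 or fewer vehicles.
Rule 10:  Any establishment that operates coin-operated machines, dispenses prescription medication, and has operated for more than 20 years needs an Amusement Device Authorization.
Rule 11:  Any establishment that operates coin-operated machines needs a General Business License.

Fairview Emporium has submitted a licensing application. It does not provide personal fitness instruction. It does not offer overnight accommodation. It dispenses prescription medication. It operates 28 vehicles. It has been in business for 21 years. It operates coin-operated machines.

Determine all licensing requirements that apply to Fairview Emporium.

Amusement Device Authorization, Amusement Device Registration, Annual Certificate, Compliance Permit, General Business License

Rule 1: operates coin-operated machines; years in business 21 < 29 → Amusement Device Registration required.
Rule 2: years in business 21 ≥ 19; operates coin-operated machines; vehicles 28 ≤ 32 → Annual Certificate required.
Rule 3: vehicles 28 > 8 → Compliance Permit required.
Rule 4: does not offer overnight accommodation → Compliance License not required.
Rule 5: vehicles 28 < 31; does not offer overnight accommodation; dispenses prescription medication → Regulatory Registration not required.
Rule 6: operates coin-operated machines; years in business 21 ≥ 2; vehicles 28 ≤ 31 → General Business Authorization not required.
Rule 7: vehicles 28 ≤ 29; years in business 21 ≤ 26 → Fleet License not required.
Rule 8: dispenses prescription medication; does not offer overnight accommodation → Annual Permit not required.
Rule 9: years in business 21 ≥ 15; vehicles 28 > 24 → Established Business Registration not required.
Rule 10: operates coin-operated machines; dispenses prescription medication; years in business 21 > 20 → Amusement Device Authorization required.
Rule 11: operates coin-operated machines → General Business License required.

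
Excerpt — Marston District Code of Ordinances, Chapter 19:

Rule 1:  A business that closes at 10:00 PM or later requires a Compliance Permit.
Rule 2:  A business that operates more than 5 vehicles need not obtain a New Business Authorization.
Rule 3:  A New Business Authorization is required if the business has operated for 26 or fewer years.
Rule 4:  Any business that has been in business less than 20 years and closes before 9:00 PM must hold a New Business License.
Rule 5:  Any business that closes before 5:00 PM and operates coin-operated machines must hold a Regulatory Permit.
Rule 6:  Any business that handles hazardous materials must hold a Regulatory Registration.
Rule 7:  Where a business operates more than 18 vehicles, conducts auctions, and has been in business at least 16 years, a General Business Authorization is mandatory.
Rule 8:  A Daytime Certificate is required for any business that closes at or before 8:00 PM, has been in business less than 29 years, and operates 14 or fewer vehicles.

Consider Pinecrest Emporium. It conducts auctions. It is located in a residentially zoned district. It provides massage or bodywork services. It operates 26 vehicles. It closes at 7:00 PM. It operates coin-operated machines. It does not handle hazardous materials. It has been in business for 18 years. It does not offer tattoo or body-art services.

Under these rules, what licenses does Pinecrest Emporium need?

Rule 1: closes 7:00 PM, at/before 10:00 PM → Compliance Permit not required.
Rule 2: vehicles 26 > 5 → exempt from New Business Authorization.
Rule 3: years in business 18 ≤ 26 → New Business Authorization required.
Rule 4: years in business 18 < 20; closes 7:00 PM, at/before 9:00 PM → New Business License required.
Rule 5: closes 7:00 PM, after 5:00 PM; operates coin-operated machines → Regulatory Permit not required.
Rule 6: does not handle hazardous materials → Regulatory Registration not required.
Rule 7: vehicles 26 > 18; conducts auctions; years in business 18 ≥ 16 → General Business Authorization required.
Rule 8: closes 7:00 PM, at/before 8:00 PM; years in business 18 < 29; vehicles 26 > 14 → Daytime Certificate not required.

General Business Authorization, New Business License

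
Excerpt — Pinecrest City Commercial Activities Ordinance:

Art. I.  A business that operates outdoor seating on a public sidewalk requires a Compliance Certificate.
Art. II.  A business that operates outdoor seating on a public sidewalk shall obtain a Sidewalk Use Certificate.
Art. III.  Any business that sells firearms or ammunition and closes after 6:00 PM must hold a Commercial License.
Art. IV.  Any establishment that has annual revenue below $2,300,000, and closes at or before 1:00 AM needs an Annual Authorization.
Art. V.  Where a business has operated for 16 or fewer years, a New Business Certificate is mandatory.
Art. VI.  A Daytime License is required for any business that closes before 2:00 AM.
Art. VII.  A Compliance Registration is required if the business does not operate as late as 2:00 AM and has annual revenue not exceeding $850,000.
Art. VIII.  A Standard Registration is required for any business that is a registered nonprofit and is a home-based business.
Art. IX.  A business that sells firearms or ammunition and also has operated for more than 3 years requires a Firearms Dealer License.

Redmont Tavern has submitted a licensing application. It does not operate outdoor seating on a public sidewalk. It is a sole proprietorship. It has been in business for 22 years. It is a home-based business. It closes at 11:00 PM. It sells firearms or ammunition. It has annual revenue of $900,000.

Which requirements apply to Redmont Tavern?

Annual Authorization, Commercial License, Daytime License, Firearms Dealer License

Art. I. does not operate outdoor seating on a public sidewalk → Compliance Certificate not required.
Art. II. does not operate outdoor seating on a public sidewalk → Sidewalk Use Certificate not required.
Art. III. sells firearms or ammunition; closes 11:00 PM, after 6:00 PM → Commercial License required.
Art. IV. revenue $900,000 < $2,300,000; closes 11:00 PM, at/before 1:00 AM → Annual Authorization required.
Art. V. years in business 22 > 16 → New Business Certificate not required.
Art. VI. closes 11:00 PM, at/before 2:00 AM → Daytime License required.
Art. VII. closes 11:00 PM, at/before 2:00 AM; revenue $900,000 > $850,000 → Compliance Registration not required.
Art. VIII. is a sole proprietorship (not: is a registered nonprofit); is a home-based business → Standard Registration not required.
Art. IX. sells firearms or ammunition; years in business 22 > 3 → Firearms Dealer License required.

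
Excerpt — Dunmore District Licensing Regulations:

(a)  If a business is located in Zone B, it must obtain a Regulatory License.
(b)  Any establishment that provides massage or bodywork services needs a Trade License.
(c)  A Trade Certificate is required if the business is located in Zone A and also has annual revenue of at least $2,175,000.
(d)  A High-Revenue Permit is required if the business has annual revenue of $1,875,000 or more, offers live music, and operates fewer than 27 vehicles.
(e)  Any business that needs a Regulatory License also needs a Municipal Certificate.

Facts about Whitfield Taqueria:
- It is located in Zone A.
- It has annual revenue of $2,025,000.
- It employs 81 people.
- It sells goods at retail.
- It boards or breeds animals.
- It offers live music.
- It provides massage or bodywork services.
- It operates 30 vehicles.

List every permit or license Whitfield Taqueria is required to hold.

(a) is located in Zone A (not: is located in Zone B) → Regulatory License not required.
(b) provides massage or bodywork services → Trade License required.
(c) is located in Zone A; revenue $2,025,000 < $2,175,000 → Trade Certificate not required.
(d) revenue $2,025,000 ≥ $1,875,000; offers live music; vehicles 30 ≥ 27 → High-Revenue Permit not required.
(e) Regulatory License is not required → no effect.

Trade License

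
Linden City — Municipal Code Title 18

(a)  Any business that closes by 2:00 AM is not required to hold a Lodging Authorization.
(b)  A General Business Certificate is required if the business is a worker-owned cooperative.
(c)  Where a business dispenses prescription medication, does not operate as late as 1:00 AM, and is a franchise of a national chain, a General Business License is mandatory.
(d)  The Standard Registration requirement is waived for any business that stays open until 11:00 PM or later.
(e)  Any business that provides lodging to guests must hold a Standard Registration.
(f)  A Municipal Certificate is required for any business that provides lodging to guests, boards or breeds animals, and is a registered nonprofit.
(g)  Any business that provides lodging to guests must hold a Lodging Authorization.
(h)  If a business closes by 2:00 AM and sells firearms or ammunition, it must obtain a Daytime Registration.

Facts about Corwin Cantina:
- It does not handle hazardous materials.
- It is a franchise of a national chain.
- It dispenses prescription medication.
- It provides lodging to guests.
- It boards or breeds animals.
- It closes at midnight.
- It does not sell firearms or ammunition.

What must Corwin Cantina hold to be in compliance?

General Business License

(a) closes midnight, at/before 2:00 AM → exempt from Lodging Authorization.
(b) is a franchise of a national chain (not: is a worker-owned cooperative) → General Business Certificate not required.
(c) dispenses prescription medication; closes midnight, at/before 1:00 AM; is a franchise of a national chain → General Business License required.
(d) closes midnight, after 11:00 PM → exempt from Standard Registration.
(e) provides lodging to guests → Standard Registration required.
(f) provides lodging to guests; boards or breeds animals; is a franchise of a national chain (not: is a registered nonprofit) → Municipal Certificate not required.
(g) provides lodging to guests → Lodging Authorization required.
(h) closes midnight, at/before 2:00 AM; does not sell firearms or ammunition → Daytime Registration not required.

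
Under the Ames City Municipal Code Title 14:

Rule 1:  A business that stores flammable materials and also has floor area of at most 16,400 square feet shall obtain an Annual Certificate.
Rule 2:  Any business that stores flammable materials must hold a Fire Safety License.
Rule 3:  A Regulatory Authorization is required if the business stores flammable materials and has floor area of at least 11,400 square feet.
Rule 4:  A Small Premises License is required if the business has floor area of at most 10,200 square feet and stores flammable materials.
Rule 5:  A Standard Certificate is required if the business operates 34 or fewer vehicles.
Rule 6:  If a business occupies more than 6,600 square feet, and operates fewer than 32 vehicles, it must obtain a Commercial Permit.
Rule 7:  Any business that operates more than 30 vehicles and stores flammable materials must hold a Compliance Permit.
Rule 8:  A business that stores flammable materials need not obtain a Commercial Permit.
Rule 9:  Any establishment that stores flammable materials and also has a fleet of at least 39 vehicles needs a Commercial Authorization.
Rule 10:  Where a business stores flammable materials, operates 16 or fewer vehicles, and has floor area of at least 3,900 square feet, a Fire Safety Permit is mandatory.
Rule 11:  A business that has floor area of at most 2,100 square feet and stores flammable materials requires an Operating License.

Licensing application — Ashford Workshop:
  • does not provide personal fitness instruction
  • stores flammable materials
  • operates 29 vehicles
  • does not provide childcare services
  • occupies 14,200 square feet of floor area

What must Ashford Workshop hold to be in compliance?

Rule 1: stores flammable materials; floor area 14,200 square feet ≤ 16,400 square feet → Annual Certificate required.
Rule 2: stores flammable materials → Fire Safety License required.
Rule 3: stores flammable materials; floor area 14,200 square feet ≥ 11,400 square feet → Regulatory Authorization required.
Rule 4: floor area 14,200 square feet > 10,200 square feet; stores flammable materials → Small Premises License not required.
Rule 5: vehicles 29 ≤ 34 → Standard Certificate required.
Rule 6: floor area 14,200 square feet > 6,600 square feet; vehicles 29 < 32 → Commercial Permit required.
Rule 7: vehicles 29 ≤ 30; stores flammable materials → Compliance Permit not required.
Rule 8: stores flammable materials → exempt from Commercial Permit.
Rule 9: stores flammable materials; vehicles 29 < 39 → Commercial Authorization not required.
Rule 10: stores flammable materials; vehicles 29 > 16; floor area 14,200 square feet ≥ 3,900 square feet → Fire Safety Permit not required.
Rule 11: floor area 14,200 square feet > 2,100 square feet; stores flammable materials → Operating License not required.

Annual Certificate, Fire Safety License, Regulatory Authorization, Standard Certificate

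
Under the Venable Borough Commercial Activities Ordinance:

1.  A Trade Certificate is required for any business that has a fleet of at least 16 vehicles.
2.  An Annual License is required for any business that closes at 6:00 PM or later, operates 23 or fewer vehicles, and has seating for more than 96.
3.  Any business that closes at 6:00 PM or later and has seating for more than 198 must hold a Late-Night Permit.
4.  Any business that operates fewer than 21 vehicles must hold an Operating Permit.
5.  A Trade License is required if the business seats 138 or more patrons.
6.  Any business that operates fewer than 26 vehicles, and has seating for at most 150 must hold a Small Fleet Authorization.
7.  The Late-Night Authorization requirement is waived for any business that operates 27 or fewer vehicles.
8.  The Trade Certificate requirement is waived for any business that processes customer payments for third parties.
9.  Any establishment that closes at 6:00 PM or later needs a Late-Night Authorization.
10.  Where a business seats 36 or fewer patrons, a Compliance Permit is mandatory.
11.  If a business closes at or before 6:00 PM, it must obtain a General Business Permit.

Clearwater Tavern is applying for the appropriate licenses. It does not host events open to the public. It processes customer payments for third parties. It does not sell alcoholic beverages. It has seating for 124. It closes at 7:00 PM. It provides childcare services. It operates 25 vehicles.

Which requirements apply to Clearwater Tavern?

1. vehicles 25 ≥ 16 → Trade Certificate required.
2. closes 7:00 PM, after 6:00 PM; vehicles 25 > 23; seating 124 > 96 → Annual License not required.
3. closes 7:00 PM, after 6:00 PM; seating 124 ≤ 198 → Late-Night Permit not required.
4. vehicles 25 ≥ 21 → Operating Permit not required.
5. seating 124 < 138 → Trade License not required.
6. vehicles 25 < 26; seating 124 ≤ 150 → Small Fleet Authorization required.
7. vehicles 25 ≤ 27 → exempt from Late-Night Authorization.
8. processes customer payments for third parties → exempt from Trade Certificate.
9. closes 7:00 PM, after 6:00 PM → Late-Night Authorization required.
10. seating 124 > 36 → Compliance Permit not required.
11. closes 7:00 PM, after 6:00 PM → General Business Permit not required.

Small Fleet Authorization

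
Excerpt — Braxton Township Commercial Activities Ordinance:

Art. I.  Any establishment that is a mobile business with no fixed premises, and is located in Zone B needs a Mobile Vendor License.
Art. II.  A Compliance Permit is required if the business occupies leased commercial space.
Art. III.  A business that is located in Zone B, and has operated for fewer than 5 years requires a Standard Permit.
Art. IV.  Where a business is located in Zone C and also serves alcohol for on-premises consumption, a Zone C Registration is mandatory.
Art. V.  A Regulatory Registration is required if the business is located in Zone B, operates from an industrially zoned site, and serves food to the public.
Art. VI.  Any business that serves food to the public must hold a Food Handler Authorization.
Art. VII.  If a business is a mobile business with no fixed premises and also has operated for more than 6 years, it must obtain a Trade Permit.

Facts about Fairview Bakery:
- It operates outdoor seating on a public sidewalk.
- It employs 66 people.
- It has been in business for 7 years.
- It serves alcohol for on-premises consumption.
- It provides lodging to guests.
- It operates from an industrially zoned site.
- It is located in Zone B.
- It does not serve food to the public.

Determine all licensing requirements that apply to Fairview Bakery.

Art. I. operates from an industrially zoned site (not: is a mobile business with no fixed premises); is located in Zone B → Mobile Vendor License not required.
Art. II. operates from an industrially zoned site (not: occupies leased commercial space) → Compliance Permit not required.
Art. III. is located in Zone B; years in business 7 ≥ 5 → Standard Permit not required.
Art. IV. is located in Zone B (not: is located in Zone C); serves alcohol for on-premises consumption → Zone C Registration not required.
Art. V. is located in Zone B; operates from an industrially zoned site; does not serve food to the public → Regulatory Registration not required.
Art. VI. does not serve food to the public → Food Handler Authorization not required.
Art. VII. operates from an industrially zoned site (not: is a mobile business with no fixed premises); years in business 7 > 6 → Trade Permit not required.

None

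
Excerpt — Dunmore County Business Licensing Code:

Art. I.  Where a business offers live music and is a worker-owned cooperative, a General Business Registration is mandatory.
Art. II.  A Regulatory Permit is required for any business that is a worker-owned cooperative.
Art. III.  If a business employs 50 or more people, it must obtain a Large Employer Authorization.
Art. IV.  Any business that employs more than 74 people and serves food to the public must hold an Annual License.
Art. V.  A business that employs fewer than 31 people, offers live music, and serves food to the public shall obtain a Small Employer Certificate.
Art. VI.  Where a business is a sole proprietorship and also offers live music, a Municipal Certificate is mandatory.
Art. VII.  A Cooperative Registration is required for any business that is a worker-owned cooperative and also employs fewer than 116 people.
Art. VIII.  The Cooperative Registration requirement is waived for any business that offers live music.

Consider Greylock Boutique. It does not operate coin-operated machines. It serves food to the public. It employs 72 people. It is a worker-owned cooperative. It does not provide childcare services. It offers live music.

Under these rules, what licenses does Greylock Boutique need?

General Business Registration, Large Employer Authorization, Regulatory Permit

Art. I. offers live music; is a worker-owned cooperative → General Business Registration required.
Art. II. is a worker-owned cooperative → Regulatory Permit required.
Art. III. employees 72 ≥ 50 → Large Employer Authorization required.
Art. IV. employees 72 ≤ 74; serves food to the public → Annual License not required.
Art. V. employees 72 ≥ 31; offers live music; serves food to the public → Small Employer Certificate not required.
Art. VI. is a worker-owned cooperative (not: is a sole proprietorship); offers live music → Municipal Certificate not required.
Art. VII. is a worker-owned cooperative; employees 72 < 116 → Cooperative Registration required.
Art. VIII. offers live music → exempt from Cooperative Registration.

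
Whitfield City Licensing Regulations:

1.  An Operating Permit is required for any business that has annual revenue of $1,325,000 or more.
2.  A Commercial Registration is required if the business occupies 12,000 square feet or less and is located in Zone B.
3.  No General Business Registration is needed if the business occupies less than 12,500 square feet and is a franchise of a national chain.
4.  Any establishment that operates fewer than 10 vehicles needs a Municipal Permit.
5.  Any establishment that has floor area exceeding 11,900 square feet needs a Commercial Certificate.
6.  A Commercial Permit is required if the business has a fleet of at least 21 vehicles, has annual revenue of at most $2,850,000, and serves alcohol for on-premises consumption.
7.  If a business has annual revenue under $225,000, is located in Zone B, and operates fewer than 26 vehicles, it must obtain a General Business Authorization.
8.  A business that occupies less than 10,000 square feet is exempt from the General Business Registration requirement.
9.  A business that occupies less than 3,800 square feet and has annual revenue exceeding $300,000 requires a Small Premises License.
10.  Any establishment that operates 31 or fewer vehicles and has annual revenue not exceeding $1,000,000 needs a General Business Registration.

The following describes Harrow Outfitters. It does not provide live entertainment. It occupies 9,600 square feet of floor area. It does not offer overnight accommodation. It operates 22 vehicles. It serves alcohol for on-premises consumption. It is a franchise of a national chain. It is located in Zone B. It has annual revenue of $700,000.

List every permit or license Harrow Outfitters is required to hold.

Commercial Permit, Commercial Registration

1. revenue $700,000 < $1,325,000 → Operating Permit not required.
2. floor area 9,600 square feet ≤ 12,000 square feet; is located in Zone B → Commercial Registration required.
3. floor area 9,600 square feet < 12,500 square feet; is a franchise of a national chain → exempt from General Business Registration.
4. vehicles 22 ≥ 10 → Municipal Permit not required.
5. floor area 9,600 square feet ≤ 11,900 square feet → Commercial Certificate not required.
6. vehicles 22 ≥ 21; revenue $700,000 ≤ $2,850,000; serves alcohol for on-premises consumption → Commercial Permit required.
7. revenue $700,000 ≥ $225,000; is located in Zone B; vehicles 22 < 26 → General Business Authorization not required.
8. floor area 9,600 square feet < 10,000 square feet → exempt from General Business Registration.
9. floor area 9,600 square feet ≥ 3,800 square feet; revenue $700,000 > $300,000 → Small Premises License not required.
10. vehicles 22 ≤ 31; revenue $700,000 ≤ $1,000,000 → General Business Registration required.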